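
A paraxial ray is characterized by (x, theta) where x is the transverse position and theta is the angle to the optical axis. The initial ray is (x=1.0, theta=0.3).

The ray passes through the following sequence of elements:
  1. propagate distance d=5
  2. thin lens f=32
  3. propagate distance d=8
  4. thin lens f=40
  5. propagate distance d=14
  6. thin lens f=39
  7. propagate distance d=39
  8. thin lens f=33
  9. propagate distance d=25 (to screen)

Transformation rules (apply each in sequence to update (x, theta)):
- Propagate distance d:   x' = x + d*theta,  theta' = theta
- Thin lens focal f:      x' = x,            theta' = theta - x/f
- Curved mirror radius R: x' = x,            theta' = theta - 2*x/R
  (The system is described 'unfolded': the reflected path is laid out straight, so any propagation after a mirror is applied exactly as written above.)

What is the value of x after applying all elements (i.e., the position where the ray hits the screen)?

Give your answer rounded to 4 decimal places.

Initial: x=1.0000 theta=0.3000
After 1 (propagate distance d=5): x=2.5000 theta=0.3000
After 2 (thin lens f=32): x=2.5000 theta=71/320 (≈0.2219)
After 3 (propagate distance d=8): x=4.2750 theta=71/320 (≈0.2219)
After 4 (thin lens f=40): x=4.2750 theta=0.1150
After 5 (propagate distance d=14): x=5.8850 theta=0.1150
After 6 (thin lens f=39): x=5.8850 theta=-7/195 (≈-0.0359)
After 7 (propagate distance d=39): x=4.4850 theta=-7/195 (≈-0.0359)
After 8 (thin lens f=33): x=4.4850 theta=-14741/85800 (≈-0.1718)
After 9 (propagate distance d=25 (to screen)): x=2036/10725 (≈0.1898) theta=-14741/85800 (≈-0.1718)
Rounded to 4 decimal places: x = 0.1898

Answer: 0.1898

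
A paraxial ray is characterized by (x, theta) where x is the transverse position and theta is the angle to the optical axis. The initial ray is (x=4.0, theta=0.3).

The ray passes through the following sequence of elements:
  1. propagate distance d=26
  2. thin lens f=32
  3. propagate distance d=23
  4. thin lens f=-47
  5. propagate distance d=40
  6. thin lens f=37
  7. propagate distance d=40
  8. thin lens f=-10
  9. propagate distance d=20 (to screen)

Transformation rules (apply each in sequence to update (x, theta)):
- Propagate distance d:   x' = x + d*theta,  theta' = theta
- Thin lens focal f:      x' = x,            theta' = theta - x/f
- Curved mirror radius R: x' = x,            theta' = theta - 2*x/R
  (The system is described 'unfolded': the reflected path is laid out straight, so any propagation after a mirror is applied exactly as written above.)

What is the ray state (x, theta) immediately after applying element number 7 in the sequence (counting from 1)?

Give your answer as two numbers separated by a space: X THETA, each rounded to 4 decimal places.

Initial: x=4.0000 theta=0.3000
After 1 (propagate distance d=26): x=11.8000 theta=0.3000
After 2 (thin lens f=32): x=11.8000 theta=-11/160 (≈-0.0688)
After 3 (propagate distance d=23): x=327/32 (≈10.2188) theta=-11/160 (≈-0.0688)
After 4 (thin lens f=-47): x=327/32 (≈10.2188) theta=559/3760 (≈0.1487)
After 5 (propagate distance d=40): x=24313/1504 (≈16.1656) theta=559/3760 (≈0.1487)
After 6 (thin lens f=37): x=24313/1504 (≈16.1656) theta=-80199/278240 (≈-0.2882)
After 7 (propagate distance d=40): x=257989/55648 (≈4.6361) theta=-80199/278240 (≈-0.2882)
Rounded to 4 decimal places: x = 4.6361, theta = -0.2882

Answer: 4.6361 -0.2882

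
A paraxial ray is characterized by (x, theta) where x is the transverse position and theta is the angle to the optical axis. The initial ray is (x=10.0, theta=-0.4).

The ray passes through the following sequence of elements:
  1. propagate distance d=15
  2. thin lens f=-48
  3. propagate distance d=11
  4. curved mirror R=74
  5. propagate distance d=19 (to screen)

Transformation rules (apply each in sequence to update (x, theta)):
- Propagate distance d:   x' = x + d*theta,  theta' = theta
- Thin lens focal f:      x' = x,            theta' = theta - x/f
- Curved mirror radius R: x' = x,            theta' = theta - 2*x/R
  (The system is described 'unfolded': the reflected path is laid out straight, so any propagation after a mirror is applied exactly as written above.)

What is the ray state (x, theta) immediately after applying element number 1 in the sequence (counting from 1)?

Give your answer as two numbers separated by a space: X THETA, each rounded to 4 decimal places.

Initial: x=10.0000 theta=-0.4000
After 1 (propagate distance d=15): x=4.0000 theta=-0.4000
Rounded to 4 decimal places: x = 4.0000, theta = -0.4000

Answer: 4.0000 -0.4000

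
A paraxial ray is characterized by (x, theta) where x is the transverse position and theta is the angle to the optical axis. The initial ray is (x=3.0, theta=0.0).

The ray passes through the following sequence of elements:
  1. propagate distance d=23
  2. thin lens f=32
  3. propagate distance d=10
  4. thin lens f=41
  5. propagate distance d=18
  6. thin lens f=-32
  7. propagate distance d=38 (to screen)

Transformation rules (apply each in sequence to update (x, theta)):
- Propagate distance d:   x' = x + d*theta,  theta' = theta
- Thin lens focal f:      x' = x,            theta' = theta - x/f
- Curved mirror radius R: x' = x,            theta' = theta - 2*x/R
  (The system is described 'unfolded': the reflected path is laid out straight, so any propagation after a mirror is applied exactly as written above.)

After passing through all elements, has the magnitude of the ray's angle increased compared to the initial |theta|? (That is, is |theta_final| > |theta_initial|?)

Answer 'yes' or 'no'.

Initial: x=3.0000 theta=0.0000
After 1 (propagate distance d=23): x=3.0000 theta=0.0000
After 2 (thin lens f=32): x=3.0000 theta=-3/32 (≈-0.0938)
After 3 (propagate distance d=10): x=2.0625 theta=-3/32 (≈-0.0938)
After 4 (thin lens f=41): x=2.0625 theta=-189/1312 (≈-0.1441)
After 5 (propagate distance d=18): x=-87/164 (≈-0.5305) theta=-189/1312 (≈-0.1441)
After 6 (thin lens f=-32): x=-87/164 (≈-0.5305) theta=-843/5248 (≈-0.1606)
After 7 (propagate distance d=38 (to screen)): x=-17409/2624 (≈-6.6345) theta=-843/5248 (≈-0.1606)
|theta_initial|=0.0000 |theta_final|=843/5248 (≈0.1606) -> increased

Answer: yes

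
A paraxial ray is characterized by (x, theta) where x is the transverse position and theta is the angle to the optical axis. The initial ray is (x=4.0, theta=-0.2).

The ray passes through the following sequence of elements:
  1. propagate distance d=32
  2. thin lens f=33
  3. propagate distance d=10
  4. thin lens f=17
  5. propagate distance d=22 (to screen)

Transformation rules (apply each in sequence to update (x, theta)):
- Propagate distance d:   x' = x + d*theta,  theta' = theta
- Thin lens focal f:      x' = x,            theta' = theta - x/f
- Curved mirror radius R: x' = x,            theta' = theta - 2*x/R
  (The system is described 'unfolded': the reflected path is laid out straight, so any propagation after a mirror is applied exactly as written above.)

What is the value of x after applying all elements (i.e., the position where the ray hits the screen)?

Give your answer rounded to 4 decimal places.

Initial: x=4.0000 theta=-0.2000
After 1 (propagate distance d=32): x=-2.4000 theta=-0.2000
After 2 (thin lens f=33): x=-2.4000 theta=-7/55 (≈-0.1273)
After 3 (propagate distance d=10): x=-202/55 (≈-3.6727) theta=-7/55 (≈-0.1273)
After 4 (thin lens f=17): x=-202/55 (≈-3.6727) theta=83/935 (≈0.0888)
After 5 (propagate distance d=22 (to screen)): x=-1608/935 (≈-1.7198) theta=83/935 (≈0.0888)
Rounded to 4 decimal places: x = -1.7198

Answer: -1.7198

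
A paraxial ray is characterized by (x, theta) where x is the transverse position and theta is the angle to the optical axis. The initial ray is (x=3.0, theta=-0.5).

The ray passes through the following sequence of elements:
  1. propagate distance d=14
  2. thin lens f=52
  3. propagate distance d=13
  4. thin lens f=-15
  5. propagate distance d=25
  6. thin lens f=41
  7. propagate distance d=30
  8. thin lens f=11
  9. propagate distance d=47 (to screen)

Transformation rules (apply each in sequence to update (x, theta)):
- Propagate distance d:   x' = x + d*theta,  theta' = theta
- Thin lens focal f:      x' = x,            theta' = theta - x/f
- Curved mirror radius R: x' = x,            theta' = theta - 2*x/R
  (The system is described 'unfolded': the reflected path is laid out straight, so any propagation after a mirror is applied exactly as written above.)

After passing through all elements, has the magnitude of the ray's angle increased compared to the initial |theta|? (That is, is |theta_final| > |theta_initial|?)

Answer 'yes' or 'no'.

Answer: yes

Derivation:
Initial: x=3.0000 theta=-0.5000
After 1 (propagate distance d=14): x=-4.0000 theta=-0.5000
After 2 (thin lens f=52): x=-4.0000 theta=-11/26 (≈-0.4231)
After 3 (propagate distance d=13): x=-9.5000 theta=-11/26 (≈-0.4231)
After 4 (thin lens f=-15): x=-9.5000 theta=-206/195 (≈-1.0564)
After 5 (propagate distance d=25): x=-2801/78 (≈-35.9103) theta=-206/195 (≈-1.0564)
After 6 (thin lens f=41): x=-2801/78 (≈-35.9103) theta=-2887/15990 (≈-0.1806)
After 7 (propagate distance d=30): x=-132163/3198 (≈-41.3268) theta=-2887/15990 (≈-0.1806)
After 8 (thin lens f=11): x=-132163/3198 (≈-41.3268) theta=104843/29315 (≈3.5764)
After 9 (propagate distance d=47 (to screen)): x=22296761/175890 (≈126.7654) theta=104843/29315 (≈3.5764)
|theta_initial|=0.5000 |theta_final|=104843/29315 (≈3.5764) -> increased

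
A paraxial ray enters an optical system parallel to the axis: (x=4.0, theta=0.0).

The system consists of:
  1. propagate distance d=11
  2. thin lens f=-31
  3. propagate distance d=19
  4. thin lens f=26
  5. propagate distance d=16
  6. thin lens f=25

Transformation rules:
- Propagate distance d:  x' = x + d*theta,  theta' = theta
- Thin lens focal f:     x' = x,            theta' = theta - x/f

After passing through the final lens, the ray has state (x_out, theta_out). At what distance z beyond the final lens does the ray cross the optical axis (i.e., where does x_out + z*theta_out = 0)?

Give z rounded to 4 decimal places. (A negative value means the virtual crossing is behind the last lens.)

Answer: 15.1055

Derivation:
Initial: x=4.0000 theta=0.0000
After 1 (propagate distance d=11): x=4.0000 theta=0.0000
After 2 (thin lens f=-31): x=4.0000 theta=4/31 (≈0.1290)
After 3 (propagate distance d=19): x=200/31 (≈6.4516) theta=4/31 (≈0.1290)
After 4 (thin lens f=26): x=200/31 (≈6.4516) theta=-48/403 (≈-0.1191)
After 5 (propagate distance d=16): x=1832/403 (≈4.5459) theta=-48/403 (≈-0.1191)
After 6 (thin lens f=25): x=1832/403 (≈4.5459) theta=-3032/10075 (≈-0.3009)
z_focus = -x_out/theta_out = -(1832/403)/(-3032/10075) = 5725/379 ≈ 15.1055
Rounded to 4 decimal places: z = 15.1055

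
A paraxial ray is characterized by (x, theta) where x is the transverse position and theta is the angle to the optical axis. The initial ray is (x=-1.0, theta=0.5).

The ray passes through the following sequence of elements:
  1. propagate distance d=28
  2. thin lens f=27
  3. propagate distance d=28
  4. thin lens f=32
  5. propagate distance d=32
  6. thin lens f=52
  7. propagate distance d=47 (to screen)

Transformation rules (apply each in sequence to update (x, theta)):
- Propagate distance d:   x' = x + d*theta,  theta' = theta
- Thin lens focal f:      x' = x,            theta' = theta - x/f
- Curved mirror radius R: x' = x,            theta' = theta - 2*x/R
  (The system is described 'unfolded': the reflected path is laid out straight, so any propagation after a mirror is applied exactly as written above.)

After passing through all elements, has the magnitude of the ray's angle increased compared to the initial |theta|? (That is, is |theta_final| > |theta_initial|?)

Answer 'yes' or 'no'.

Answer: no

Derivation:
Initial: x=-1.0000 theta=0.5000
After 1 (propagate distance d=28): x=13.0000 theta=0.5000
After 2 (thin lens f=27): x=13.0000 theta=1/54 (≈0.0185)
After 3 (propagate distance d=28): x=365/27 (≈13.5185) theta=1/54 (≈0.0185)
After 4 (thin lens f=32): x=365/27 (≈13.5185) theta=-349/864 (≈-0.4039)
After 5 (propagate distance d=32): x=16/27 (≈0.5926) theta=-349/864 (≈-0.4039)
After 6 (thin lens f=52): x=16/27 (≈0.5926) theta=-1555/3744 (≈-0.4153)
After 7 (propagate distance d=47 (to screen)): x=-212599/11232 (≈-18.9280) theta=-1555/3744 (≈-0.4153)
|theta_initial|=0.5000 |theta_final|=1555/3744 (≈0.4153) -> not increased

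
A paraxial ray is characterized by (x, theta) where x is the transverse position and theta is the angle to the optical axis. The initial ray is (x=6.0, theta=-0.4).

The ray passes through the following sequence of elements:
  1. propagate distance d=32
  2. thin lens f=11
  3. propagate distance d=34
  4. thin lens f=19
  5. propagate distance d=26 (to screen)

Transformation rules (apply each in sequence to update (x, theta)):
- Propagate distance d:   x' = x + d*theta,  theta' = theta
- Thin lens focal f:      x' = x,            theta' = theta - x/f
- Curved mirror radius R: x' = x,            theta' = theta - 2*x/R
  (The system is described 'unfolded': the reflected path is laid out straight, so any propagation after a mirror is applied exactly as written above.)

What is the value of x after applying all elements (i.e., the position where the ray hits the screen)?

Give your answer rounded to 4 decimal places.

Initial: x=6.0000 theta=-0.4000
After 1 (propagate distance d=32): x=-6.8000 theta=-0.4000
After 2 (thin lens f=11): x=-6.8000 theta=12/55 (≈0.2182)
After 3 (propagate distance d=34): x=34/55 (≈0.6182) theta=12/55 (≈0.2182)
After 4 (thin lens f=19): x=34/55 (≈0.6182) theta=194/1045 (≈0.1856)
After 5 (propagate distance d=26 (to screen)): x=1138/209 (≈5.4450) theta=194/1045 (≈0.1856)
Rounded to 4 decimal places: x = 5.4450

Answer: 5.4450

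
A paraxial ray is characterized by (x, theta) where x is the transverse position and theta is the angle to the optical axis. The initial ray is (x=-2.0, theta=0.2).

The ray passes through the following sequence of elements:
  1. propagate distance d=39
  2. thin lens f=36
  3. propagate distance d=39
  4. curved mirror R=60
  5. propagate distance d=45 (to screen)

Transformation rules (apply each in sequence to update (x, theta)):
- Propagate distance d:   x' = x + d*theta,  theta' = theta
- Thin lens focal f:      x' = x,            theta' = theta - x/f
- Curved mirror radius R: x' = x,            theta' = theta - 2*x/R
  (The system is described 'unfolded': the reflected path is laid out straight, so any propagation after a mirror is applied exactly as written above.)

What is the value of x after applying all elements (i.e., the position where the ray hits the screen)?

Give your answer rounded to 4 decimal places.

Initial: x=-2.0000 theta=0.2000
After 1 (propagate distance d=39): x=5.8000 theta=0.2000
After 2 (thin lens f=36): x=5.8000 theta=7/180 (≈0.0389)
After 3 (propagate distance d=39): x=439/60 (≈7.3167) theta=7/180 (≈0.0389)
After 4 (curved mirror R=60): x=439/60 (≈7.3167) theta=-0.2050
After 5 (propagate distance d=45 (to screen)): x=-229/120 (≈-1.9083) theta=-0.2050
Rounded to 4 decimal places: x = -1.9083

Answer: -1.9083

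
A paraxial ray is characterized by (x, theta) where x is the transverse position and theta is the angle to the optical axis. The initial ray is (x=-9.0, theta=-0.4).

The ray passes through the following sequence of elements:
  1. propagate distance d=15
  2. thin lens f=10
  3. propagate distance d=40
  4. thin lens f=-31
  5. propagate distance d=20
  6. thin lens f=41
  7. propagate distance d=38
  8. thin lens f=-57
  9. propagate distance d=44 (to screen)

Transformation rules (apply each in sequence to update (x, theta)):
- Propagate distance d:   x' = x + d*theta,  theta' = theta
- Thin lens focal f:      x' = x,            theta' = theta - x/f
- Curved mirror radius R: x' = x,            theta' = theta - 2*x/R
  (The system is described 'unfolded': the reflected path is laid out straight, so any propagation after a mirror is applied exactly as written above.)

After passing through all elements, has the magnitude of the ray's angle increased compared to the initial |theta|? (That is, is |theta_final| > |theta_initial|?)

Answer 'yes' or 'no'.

Answer: yes

Derivation:
Initial: x=-9.0000 theta=-0.4000
After 1 (propagate distance d=15): x=-15.0000 theta=-0.4000
After 2 (thin lens f=10): x=-15.0000 theta=1.1000
After 3 (propagate distance d=40): x=29.0000 theta=1.1000
After 4 (thin lens f=-31): x=29.0000 theta=631/310 (≈2.0355)
After 5 (propagate distance d=20): x=2161/31 (≈69.7097) theta=631/310 (≈2.0355)
After 6 (thin lens f=41): x=2161/31 (≈69.7097) theta=4261/12710 (≈0.3352)
After 7 (propagate distance d=38): x=523964/6355 (≈82.4491) theta=4261/12710 (≈0.3352)
After 8 (thin lens f=-57): x=523964/6355 (≈82.4491) theta=258161/144894 (≈1.7817)
After 9 (propagate distance d=44 (to screen)): x=58263658/362235 (≈160.8449) theta=258161/144894 (≈1.7817)
|theta_initial|=0.4000 |theta_final|=258161/144894 (≈1.7817) -> increased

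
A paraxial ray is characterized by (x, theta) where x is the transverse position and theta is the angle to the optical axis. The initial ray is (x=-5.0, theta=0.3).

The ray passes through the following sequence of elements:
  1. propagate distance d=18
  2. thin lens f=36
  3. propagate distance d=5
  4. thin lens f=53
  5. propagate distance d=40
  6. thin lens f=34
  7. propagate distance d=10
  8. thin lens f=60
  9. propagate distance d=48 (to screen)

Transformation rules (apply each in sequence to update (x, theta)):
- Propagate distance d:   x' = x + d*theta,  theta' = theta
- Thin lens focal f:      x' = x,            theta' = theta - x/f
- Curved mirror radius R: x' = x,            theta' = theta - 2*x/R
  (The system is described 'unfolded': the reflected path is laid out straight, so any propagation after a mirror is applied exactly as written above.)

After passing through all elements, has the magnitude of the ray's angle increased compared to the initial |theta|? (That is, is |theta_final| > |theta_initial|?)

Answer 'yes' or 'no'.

Initial: x=-5.0000 theta=0.3000
After 1 (propagate distance d=18): x=0.4000 theta=0.3000
After 2 (thin lens f=36): x=0.4000 theta=13/45 (≈0.2889)
After 3 (propagate distance d=5): x=83/45 (≈1.8444) theta=13/45 (≈0.2889)
After 4 (thin lens f=53): x=83/45 (≈1.8444) theta=202/795 (≈0.2541)
After 5 (propagate distance d=40): x=28639/2385 (≈12.0080) theta=202/795 (≈0.2541)
After 6 (thin lens f=34): x=28639/2385 (≈12.0080) theta=-1607/16218 (≈-0.0991)
After 7 (propagate distance d=10): x=49632/4505 (≈11.0171) theta=-1607/16218 (≈-0.0991)
After 8 (thin lens f=60): x=49632/4505 (≈11.0171) theta=-114623/405450 (≈-0.2827)
After 9 (propagate distance d=48 (to screen)): x=-172504/67575 (≈-2.5528) theta=-114623/405450 (≈-0.2827)
|theta_initial|=0.3000 |theta_final|=114623/405450 (≈0.2827) -> not increased

Answer: no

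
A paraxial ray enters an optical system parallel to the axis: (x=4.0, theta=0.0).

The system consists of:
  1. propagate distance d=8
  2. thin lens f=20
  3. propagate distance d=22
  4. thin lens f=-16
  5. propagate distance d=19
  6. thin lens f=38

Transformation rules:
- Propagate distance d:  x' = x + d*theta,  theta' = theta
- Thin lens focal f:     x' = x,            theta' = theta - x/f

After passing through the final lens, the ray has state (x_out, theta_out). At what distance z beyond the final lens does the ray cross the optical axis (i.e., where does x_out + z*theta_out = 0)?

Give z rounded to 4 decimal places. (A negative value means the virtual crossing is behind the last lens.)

Initial: x=4.0000 theta=0.0000
After 1 (propagate distance d=8): x=4.0000 theta=0.0000
After 2 (thin lens f=20): x=4.0000 theta=-0.2000
After 3 (propagate distance d=22): x=-0.4000 theta=-0.2000
After 4 (thin lens f=-16): x=-0.4000 theta=-0.2250
After 5 (propagate distance d=19): x=-4.6750 theta=-0.2250
After 6 (thin lens f=38): x=-4.6750 theta=-31/304 (≈-0.1020)
z_focus = -x_out/theta_out = -(-4.6750)/(-31/304) = -7106/155 ≈ -45.8452
Rounded to 4 decimal places: z = -45.8452

Answer: -45.8452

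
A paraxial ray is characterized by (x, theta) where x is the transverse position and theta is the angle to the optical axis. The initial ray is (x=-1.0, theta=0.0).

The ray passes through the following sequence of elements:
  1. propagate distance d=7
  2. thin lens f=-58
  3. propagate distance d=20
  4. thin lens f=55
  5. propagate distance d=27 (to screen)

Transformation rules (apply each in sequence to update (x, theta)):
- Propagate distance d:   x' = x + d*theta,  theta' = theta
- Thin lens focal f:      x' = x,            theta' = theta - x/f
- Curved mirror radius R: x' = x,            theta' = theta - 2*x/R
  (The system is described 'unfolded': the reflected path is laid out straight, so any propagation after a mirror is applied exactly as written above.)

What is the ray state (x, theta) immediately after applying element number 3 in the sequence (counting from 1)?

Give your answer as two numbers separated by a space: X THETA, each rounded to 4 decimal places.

Initial: x=-1.0000 theta=0.0000
After 1 (propagate distance d=7): x=-1.0000 theta=0.0000
After 2 (thin lens f=-58): x=-1.0000 theta=-1/58 (≈-0.0172)
After 3 (propagate distance d=20): x=-39/29 (≈-1.3448) theta=-1/58 (≈-0.0172)
Rounded to 4 decimal places: x = -1.3448, theta = -0.0172

Answer: -1.3448 -0.0172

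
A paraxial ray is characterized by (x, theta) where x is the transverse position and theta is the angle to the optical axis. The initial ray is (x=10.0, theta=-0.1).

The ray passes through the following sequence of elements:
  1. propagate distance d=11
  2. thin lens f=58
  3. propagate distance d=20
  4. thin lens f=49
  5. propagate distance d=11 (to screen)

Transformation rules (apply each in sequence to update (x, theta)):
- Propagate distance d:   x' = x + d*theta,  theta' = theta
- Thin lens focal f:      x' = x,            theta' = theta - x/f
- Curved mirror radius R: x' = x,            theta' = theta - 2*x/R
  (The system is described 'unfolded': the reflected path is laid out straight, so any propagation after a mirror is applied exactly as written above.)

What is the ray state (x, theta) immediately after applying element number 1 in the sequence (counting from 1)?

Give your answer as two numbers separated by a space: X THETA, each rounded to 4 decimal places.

Answer: 8.9000 -0.1000

Derivation:
Initial: x=10.0000 theta=-0.1000
After 1 (propagate distance d=11): x=8.9000 theta=-0.1000
Rounded to 4 decimal places: x = 8.9000, theta = -0.1000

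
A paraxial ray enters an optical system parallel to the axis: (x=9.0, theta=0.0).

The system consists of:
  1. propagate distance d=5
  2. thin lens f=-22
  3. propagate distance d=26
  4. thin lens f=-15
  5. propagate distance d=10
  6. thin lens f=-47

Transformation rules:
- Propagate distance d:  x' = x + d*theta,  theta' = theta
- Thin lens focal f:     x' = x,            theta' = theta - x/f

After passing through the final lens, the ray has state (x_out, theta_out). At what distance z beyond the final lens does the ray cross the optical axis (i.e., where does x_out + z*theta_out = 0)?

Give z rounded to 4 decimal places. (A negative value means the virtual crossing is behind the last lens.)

Answer: -14.7182

Derivation:
Initial: x=9.0000 theta=0.0000
After 1 (propagate distance d=5): x=9.0000 theta=0.0000
After 2 (thin lens f=-22): x=9.0000 theta=9/22 (≈0.4091)
After 3 (propagate distance d=26): x=216/11 (≈19.6364) theta=9/22 (≈0.4091)
After 4 (thin lens f=-15): x=216/11 (≈19.6364) theta=189/110 (≈1.7182)
After 5 (propagate distance d=10): x=405/11 (≈36.8182) theta=189/110 (≈1.7182)
After 6 (thin lens f=-47): x=405/11 (≈36.8182) theta=12933/5170 (≈2.5015)
z_focus = -x_out/theta_out = -(405/11)/(12933/5170) = -7050/479 ≈ -14.7182
Rounded to 4 decimal places: z = -14.7182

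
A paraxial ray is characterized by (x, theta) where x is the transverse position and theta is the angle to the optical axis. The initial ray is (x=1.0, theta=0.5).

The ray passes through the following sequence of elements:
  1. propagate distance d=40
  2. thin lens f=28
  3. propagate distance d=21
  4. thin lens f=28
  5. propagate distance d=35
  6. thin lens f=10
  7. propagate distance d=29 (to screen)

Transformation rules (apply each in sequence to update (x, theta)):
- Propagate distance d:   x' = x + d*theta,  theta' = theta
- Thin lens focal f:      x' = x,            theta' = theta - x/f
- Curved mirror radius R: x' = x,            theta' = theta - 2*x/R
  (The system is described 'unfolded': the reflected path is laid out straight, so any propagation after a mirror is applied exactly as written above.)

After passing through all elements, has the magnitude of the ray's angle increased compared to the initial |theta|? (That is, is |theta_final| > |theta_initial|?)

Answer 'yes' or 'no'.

Initial: x=1.0000 theta=0.5000
After 1 (propagate distance d=40): x=21.0000 theta=0.5000
After 2 (thin lens f=28): x=21.0000 theta=-0.2500
After 3 (propagate distance d=21): x=15.7500 theta=-0.2500
After 4 (thin lens f=28): x=15.7500 theta=-0.8125
After 5 (propagate distance d=35): x=-12.6875 theta=-0.8125
After 6 (thin lens f=10): x=-12.6875 theta=73/160 (≈0.4563)
After 7 (propagate distance d=29 (to screen)): x=87/160 (≈0.5438) theta=73/160 (≈0.4563)
|theta_initial|=0.5000 |theta_final|=73/160 (≈0.4563) -> not increased

Answer: no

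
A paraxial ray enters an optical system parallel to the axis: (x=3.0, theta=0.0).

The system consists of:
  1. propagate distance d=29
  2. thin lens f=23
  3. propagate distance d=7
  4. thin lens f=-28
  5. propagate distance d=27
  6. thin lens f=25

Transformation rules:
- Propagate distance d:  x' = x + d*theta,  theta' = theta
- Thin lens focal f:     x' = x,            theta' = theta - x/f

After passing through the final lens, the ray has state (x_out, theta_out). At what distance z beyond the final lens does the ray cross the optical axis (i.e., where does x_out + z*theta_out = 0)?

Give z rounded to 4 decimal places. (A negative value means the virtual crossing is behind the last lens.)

Initial: x=3.0000 theta=0.0000
After 1 (propagate distance d=29): x=3.0000 theta=0.0000
After 2 (thin lens f=23): x=3.0000 theta=-3/23 (≈-0.1304)
After 3 (propagate distance d=7): x=48/23 (≈2.0870) theta=-3/23 (≈-0.1304)
After 4 (thin lens f=-28): x=48/23 (≈2.0870) theta=-9/161 (≈-0.0559)
After 5 (propagate distance d=27): x=93/161 (≈0.5776) theta=-9/161 (≈-0.0559)
After 6 (thin lens f=25): x=93/161 (≈0.5776) theta=-318/4025 (≈-0.0790)
z_focus = -x_out/theta_out = -(93/161)/(-318/4025) = 775/106 ≈ 7.3113
Rounded to 4 decimal places: z = 7.3113

Answer: 7.3113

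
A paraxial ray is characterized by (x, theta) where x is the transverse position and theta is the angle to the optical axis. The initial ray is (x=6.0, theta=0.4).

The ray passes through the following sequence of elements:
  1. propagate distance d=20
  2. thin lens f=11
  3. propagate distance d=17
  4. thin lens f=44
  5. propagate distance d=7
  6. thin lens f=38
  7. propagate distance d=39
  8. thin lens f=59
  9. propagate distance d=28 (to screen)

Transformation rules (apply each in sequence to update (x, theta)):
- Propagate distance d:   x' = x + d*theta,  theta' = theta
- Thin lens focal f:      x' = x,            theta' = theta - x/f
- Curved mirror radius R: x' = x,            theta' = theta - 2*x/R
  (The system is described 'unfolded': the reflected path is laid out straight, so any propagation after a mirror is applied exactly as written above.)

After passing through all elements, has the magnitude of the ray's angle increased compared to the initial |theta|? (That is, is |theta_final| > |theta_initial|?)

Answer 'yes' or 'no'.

Answer: no

Derivation:
Initial: x=6.0000 theta=0.4000
After 1 (propagate distance d=20): x=14.0000 theta=0.4000
After 2 (thin lens f=11): x=14.0000 theta=-48/55 (≈-0.8727)
After 3 (propagate distance d=17): x=-46/55 (≈-0.8364) theta=-48/55 (≈-0.8727)
After 4 (thin lens f=44): x=-46/55 (≈-0.8364) theta=-1033/1210 (≈-0.8537)
After 5 (propagate distance d=7): x=-8243/1210 (≈-6.8124) theta=-1033/1210 (≈-0.8537)
After 6 (thin lens f=38): x=-8243/1210 (≈-6.8124) theta=-31011/45980 (≈-0.6744)
After 7 (propagate distance d=39): x=-1522663/45980 (≈-33.1158) theta=-31011/45980 (≈-0.6744)
After 8 (thin lens f=59): x=-1522663/45980 (≈-33.1158) theta=-153493/1356410 (≈-0.1132)
After 9 (propagate distance d=28 (to screen)): x=-19686545/542564 (≈-36.2843) theta=-153493/1356410 (≈-0.1132)
|theta_initial|=0.4000 |theta_final|=153493/1356410 (≈0.1132) -> not increased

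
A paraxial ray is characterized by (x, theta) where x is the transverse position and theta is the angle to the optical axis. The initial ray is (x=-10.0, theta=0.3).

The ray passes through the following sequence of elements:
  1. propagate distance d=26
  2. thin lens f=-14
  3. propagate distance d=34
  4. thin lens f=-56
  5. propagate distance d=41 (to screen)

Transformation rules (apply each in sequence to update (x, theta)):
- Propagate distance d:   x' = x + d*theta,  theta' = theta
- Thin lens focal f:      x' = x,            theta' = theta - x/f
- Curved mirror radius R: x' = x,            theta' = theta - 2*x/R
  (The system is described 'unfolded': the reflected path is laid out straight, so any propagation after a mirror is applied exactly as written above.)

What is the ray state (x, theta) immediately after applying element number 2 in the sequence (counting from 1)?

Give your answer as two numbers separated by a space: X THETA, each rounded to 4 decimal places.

Initial: x=-10.0000 theta=0.3000
After 1 (propagate distance d=26): x=-2.2000 theta=0.3000
After 2 (thin lens f=-14): x=-2.2000 theta=1/7 (≈0.1429)
Rounded to 4 decimal places: x = -2.2000, theta = 0.1429

Answer: -2.2000 0.1429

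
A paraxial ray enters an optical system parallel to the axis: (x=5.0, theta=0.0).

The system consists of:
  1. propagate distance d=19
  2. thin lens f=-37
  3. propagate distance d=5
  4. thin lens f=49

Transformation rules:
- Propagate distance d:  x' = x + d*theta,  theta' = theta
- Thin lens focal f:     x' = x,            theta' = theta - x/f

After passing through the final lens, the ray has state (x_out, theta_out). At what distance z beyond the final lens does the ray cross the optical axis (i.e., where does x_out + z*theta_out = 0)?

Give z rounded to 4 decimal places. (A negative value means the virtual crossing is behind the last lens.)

Answer: -294.0000

Derivation:
Initial: x=5.0000 theta=0.0000
After 1 (propagate distance d=19): x=5.0000 theta=0.0000
After 2 (thin lens f=-37): x=5.0000 theta=5/37 (≈0.1351)
After 3 (propagate distance d=5): x=210/37 (≈5.6757) theta=5/37 (≈0.1351)
After 4 (thin lens f=49): x=210/37 (≈5.6757) theta=5/259 (≈0.0193)
z_focus = -x_out/theta_out = -(210/37)/(5/259) = -294.0000
Rounded to 4 decimal places: z = -294.0000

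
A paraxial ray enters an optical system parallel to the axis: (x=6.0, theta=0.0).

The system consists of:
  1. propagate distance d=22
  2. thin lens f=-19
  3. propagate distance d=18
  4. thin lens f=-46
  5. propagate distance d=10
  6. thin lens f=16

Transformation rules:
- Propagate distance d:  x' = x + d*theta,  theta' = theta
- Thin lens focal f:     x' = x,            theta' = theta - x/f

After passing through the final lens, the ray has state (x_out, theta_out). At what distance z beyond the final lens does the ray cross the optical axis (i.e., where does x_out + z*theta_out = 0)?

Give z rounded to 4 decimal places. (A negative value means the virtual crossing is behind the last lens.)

Initial: x=6.0000 theta=0.0000
After 1 (propagate distance d=22): x=6.0000 theta=0.0000
After 2 (thin lens f=-19): x=6.0000 theta=6/19 (≈0.3158)
After 3 (propagate distance d=18): x=222/19 (≈11.6842) theta=6/19 (≈0.3158)
After 4 (thin lens f=-46): x=222/19 (≈11.6842) theta=249/437 (≈0.5698)
After 5 (propagate distance d=10): x=7596/437 (≈17.3822) theta=249/437 (≈0.5698)
After 6 (thin lens f=16): x=7596/437 (≈17.3822) theta=-903/1748 (≈-0.5166)
z_focus = -x_out/theta_out = -(7596/437)/(-903/1748) = 10128/301 ≈ 33.6478
Rounded to 4 decimal places: z = 33.6478

Answer: 33.6478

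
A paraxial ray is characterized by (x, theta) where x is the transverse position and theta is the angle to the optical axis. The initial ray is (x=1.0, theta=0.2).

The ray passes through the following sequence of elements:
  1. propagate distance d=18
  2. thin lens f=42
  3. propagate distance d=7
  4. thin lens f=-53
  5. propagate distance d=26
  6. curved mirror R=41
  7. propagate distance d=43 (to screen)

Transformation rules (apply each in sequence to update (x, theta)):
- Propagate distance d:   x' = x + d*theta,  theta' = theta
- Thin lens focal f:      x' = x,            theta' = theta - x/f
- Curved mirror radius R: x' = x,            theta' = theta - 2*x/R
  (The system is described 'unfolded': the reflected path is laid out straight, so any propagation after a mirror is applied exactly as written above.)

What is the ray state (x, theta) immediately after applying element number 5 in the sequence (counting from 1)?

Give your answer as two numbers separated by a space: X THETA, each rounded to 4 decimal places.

Initial: x=1.0000 theta=0.2000
After 1 (propagate distance d=18): x=4.6000 theta=0.2000
After 2 (thin lens f=42): x=4.6000 theta=19/210 (≈0.0905)
After 3 (propagate distance d=7): x=157/30 (≈5.2333) theta=19/210 (≈0.0905)
After 4 (thin lens f=-53): x=157/30 (≈5.2333) theta=351/1855 (≈0.1892)
After 5 (propagate distance d=26): x=113003/11130 (≈10.1530) theta=351/1855 (≈0.1892)
Rounded to 4 decimal places: x = 10.1530, theta = 0.1892

Answer: 10.1530 0.1892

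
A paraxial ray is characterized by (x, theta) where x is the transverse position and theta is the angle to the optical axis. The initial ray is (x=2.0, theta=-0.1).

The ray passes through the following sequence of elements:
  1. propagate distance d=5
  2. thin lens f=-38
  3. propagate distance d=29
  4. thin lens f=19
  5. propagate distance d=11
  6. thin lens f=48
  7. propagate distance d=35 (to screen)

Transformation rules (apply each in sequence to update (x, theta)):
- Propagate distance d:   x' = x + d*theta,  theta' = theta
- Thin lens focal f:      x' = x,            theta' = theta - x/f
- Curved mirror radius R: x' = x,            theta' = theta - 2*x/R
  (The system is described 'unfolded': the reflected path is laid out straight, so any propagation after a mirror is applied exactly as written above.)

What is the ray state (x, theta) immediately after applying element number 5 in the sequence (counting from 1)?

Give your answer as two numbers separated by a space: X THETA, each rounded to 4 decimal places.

Initial: x=2.0000 theta=-0.1000
After 1 (propagate distance d=5): x=1.5000 theta=-0.1000
After 2 (thin lens f=-38): x=1.5000 theta=-23/380 (≈-0.0605)
After 3 (propagate distance d=29): x=-97/380 (≈-0.2553) theta=-23/380 (≈-0.0605)
After 4 (thin lens f=19): x=-97/380 (≈-0.2553) theta=-17/361 (≈-0.0471)
After 5 (propagate distance d=11): x=-5583/7220 (≈-0.7733) theta=-17/361 (≈-0.0471)
Rounded to 4 decimal places: x = -0.7733, theta = -0.0471

Answer: -0.7733 -0.0471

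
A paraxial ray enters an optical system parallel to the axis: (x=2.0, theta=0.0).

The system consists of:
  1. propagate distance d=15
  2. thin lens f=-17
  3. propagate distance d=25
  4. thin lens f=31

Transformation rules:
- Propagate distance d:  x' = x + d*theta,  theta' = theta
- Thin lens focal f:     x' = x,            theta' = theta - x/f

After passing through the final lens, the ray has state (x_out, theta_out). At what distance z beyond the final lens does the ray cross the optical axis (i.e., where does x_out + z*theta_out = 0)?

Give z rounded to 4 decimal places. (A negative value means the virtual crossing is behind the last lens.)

Answer: 118.3636

Derivation:
Initial: x=2.0000 theta=0.0000
After 1 (propagate distance d=15): x=2.0000 theta=0.0000
After 2 (thin lens f=-17): x=2.0000 theta=2/17 (≈0.1176)
After 3 (propagate distance d=25): x=84/17 (≈4.9412) theta=2/17 (≈0.1176)
After 4 (thin lens f=31): x=84/17 (≈4.9412) theta=-22/527 (≈-0.0417)
z_focus = -x_out/theta_out = -(84/17)/(-22/527) = 1302/11 ≈ 118.3636
Rounded to 4 decimal places: z = 118.3636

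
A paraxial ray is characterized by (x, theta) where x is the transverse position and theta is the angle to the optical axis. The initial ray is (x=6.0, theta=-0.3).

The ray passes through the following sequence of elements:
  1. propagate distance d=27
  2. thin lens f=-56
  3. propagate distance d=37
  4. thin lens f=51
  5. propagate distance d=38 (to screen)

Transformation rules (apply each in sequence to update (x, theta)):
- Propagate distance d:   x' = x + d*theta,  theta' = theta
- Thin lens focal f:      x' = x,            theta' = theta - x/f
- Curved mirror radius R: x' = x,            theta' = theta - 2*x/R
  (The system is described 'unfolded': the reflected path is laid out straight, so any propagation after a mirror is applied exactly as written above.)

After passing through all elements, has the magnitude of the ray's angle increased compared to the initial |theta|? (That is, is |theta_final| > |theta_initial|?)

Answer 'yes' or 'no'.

Answer: no

Derivation:
Initial: x=6.0000 theta=-0.3000
After 1 (propagate distance d=27): x=-2.1000 theta=-0.3000
After 2 (thin lens f=-56): x=-2.1000 theta=-0.3375
After 3 (propagate distance d=37): x=-14.5875 theta=-0.3375
After 4 (thin lens f=51): x=-14.5875 theta=-7/136 (≈-0.0515)
After 5 (propagate distance d=38 (to screen)): x=-22499/1360 (≈-16.5434) theta=-7/136 (≈-0.0515)
|theta_initial|=0.3000 |theta_final|=7/136 (≈0.0515) -> not increased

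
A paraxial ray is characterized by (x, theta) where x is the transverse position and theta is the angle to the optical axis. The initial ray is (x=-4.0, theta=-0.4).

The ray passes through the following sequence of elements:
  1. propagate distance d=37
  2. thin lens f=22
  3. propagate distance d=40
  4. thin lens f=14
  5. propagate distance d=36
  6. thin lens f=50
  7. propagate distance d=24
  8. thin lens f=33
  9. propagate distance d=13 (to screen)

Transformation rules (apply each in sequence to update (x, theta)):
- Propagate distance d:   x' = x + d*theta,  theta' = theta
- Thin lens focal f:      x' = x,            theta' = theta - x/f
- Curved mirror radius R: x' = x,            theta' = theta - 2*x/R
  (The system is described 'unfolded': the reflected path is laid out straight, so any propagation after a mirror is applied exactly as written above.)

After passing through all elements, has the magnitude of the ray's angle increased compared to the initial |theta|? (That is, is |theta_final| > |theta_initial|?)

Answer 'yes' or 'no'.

Initial: x=-4.0000 theta=-0.4000
After 1 (propagate distance d=37): x=-18.8000 theta=-0.4000
After 2 (thin lens f=22): x=-18.8000 theta=5/11 (≈0.4545)
After 3 (propagate distance d=40): x=-34/55 (≈-0.6182) theta=5/11 (≈0.4545)
After 4 (thin lens f=14): x=-34/55 (≈-0.6182) theta=192/385 (≈0.4987)
After 5 (propagate distance d=36): x=6674/385 (≈17.3351) theta=192/385 (≈0.4987)
After 6 (thin lens f=50): x=6674/385 (≈17.3351) theta=0.1520
After 7 (propagate distance d=24): x=201962/9625 (≈20.9831) theta=0.1520
After 8 (thin lens f=33): x=201962/9625 (≈20.9831) theta=-153683/317625 (≈-0.4839)
After 9 (propagate distance d=13 (to screen)): x=4666867/317625 (≈14.6930) theta=-153683/317625 (≈-0.4839)
|theta_initial|=0.4000 |theta_final|=153683/317625 (≈0.4839) -> increased

Answer: yes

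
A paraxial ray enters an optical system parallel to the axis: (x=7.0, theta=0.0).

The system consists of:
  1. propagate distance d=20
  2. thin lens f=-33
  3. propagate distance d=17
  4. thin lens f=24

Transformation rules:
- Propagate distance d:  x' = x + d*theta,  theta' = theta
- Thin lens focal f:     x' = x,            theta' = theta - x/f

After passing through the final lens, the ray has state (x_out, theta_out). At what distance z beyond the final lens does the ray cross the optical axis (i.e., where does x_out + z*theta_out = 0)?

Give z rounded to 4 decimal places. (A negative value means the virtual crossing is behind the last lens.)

Answer: 46.1538

Derivation:
Initial: x=7.0000 theta=0.0000
After 1 (propagate distance d=20): x=7.0000 theta=0.0000
After 2 (thin lens f=-33): x=7.0000 theta=7/33 (≈0.2121)
After 3 (propagate distance d=17): x=350/33 (≈10.6061) theta=7/33 (≈0.2121)
After 4 (thin lens f=24): x=350/33 (≈10.6061) theta=-91/396 (≈-0.2298)
z_focus = -x_out/theta_out = -(350/33)/(-91/396) = 600/13 ≈ 46.1538
Rounded to 4 decimal places: z = 46.1538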